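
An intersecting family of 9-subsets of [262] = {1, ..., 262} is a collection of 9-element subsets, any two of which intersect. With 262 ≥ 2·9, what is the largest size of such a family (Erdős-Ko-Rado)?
max |F| = C(261, 8) = 479247424475040

Erdős-Ko-Rado (1961): when n ≥ 2k, max |F| = C(n−1, k−1). The bound is attained by the star {A : i ∈ A} for any fixed i ∈ [n]. Here C(262−1, 9−1) = C(261, 8) = 479247424475040.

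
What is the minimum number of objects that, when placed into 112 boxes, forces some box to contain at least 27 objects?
n = (27 − 1)·112 + 1 = 2913

By the generalised pigeonhole principle, to guarantee some box contains ≥ r objects we need more than (r − 1) · k objects total. Threshold: n = (r − 1) · k + 1. With r = 27 and k = 112: n = 26 · 112 + 1 = 2912 + 1 = 2913. For n = 2912 = 26 · 112, we can put exactly 26 objects in every box, avoiding 27 in any single one — so 2913 is tight.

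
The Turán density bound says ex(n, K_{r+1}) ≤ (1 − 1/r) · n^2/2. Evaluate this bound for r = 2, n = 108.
Turán density bound = (1/2) · 108^2/2 = 2916

Turán's theorem: ex(n, K_{r+1}) is achieved by the complete r-partite Turán graph T(n, r) with parts as balanced as possible, and is at most (1 − 1/r) · n^2/2. For r = 2, n = 108: the density bound is (1/2) · 11664/2 = 2916. Since 2 ∣ 108, the Turán graph T(108, 2) has parts of equal size 54, and its edge count e(T(108, 2)) = 2916 attains the density bound exactly.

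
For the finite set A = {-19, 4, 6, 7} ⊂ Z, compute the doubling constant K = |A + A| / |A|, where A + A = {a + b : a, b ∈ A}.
K = |A + A| / |A| = 10/4 = 5/2

Enumerate A + A = {a + b : a, b ∈ A}. With |A| = 4, there are |A|^2 = 16 ordered sum pairs; collecting distinct values, A + A = {-38, -15, -13, -12, 8, 10, 11, 12, 13, 14}, so |A + A| = 10. Thus K = 10/4 = 5/2. For comparison, the minimum possible |A + A| over all 4-element sets is 2·4 − 1 = 7 (so min K = 7/4), attained only by arithmetic progressions.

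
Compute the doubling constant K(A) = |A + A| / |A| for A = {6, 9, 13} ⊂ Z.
K = |A + A| / |A| = 6/3 = 2

Enumerate A + A = {a + b : a, b ∈ A}. With |A| = 3, there are |A|^2 = 9 ordered sum pairs; collecting distinct values, A + A = {12, 15, 18, 19, 22, 26}, so |A + A| = 6. Thus K = 6/3 = 2. For comparison, the minimum possible |A + A| over all 3-element sets is 2·3 − 1 = 5 (so min K = 5/3), attained only by arithmetic progressions.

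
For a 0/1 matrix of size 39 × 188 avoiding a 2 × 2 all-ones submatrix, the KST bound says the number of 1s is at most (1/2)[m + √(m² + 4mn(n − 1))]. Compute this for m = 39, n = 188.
z(39, 188; 2, 2) ≤ (1/2)[39 + √(39² + 4·39·188·187)] = (1/2)[39 + √5485857] = 1190.5953

Kővári–Sós–Turán: let r_1, ..., r_39 be the row sums and z = Σ r_i the total number of 1s. Each pair of columns can share at most one row with both entries 1 (else a 2×2 all-ones block appears), so Σ_i C(r_i, 2) ≤ C(188, 2) = 17578. By convexity Σ_i C(r_i, 2) ≥ 39·C(z/39, 2) = z(z − 39)/(2·39), giving z² − 39z − 39·188·187 ≤ 0 and hence z ≤ (1/2)[39 + √(1521 + 4·1371084)] = (1/2)[39 + √5485857] ≈ (1/2)(39 + 2342.1906) = 1190.5953.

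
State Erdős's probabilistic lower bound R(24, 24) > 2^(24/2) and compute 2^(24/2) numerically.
2^(24/2) = 4096; so R(24, 24) > 4096

Colour each edge of K_n uniformly at random with red/blue. The expected number of monochromatic K_24 is C(n, 24) · 2 · 2^(−C(24,2)). If C(n, 24) · 2^(1 − C(24,2)) < 1, then with positive probability no monochromatic K_24 exists, so R(24, 24) > n. The standard estimate C(n, 24) ≤ n^24/24! shows this inequality holds whenever n ≤ 2^(24/2) (since 24! · 2^(C(24,2) − 1) > 2^(24^2/2) ≥ n^24). Hence R(24, 24) > 2^(24/2) = 4096.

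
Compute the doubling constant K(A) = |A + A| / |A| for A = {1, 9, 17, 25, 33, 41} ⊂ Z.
K = |A + A| / |A| = 11/6

Enumerate A + A = {a + b : a, b ∈ A}. With |A| = 6, there are |A|^2 = 36 ordered sum pairs; collecting distinct values, A + A = {2, 10, 18, 26, 34, 42, 50, 58, 66, 74, 82}, so |A + A| = 11. Thus K = 11/6. Here |A + A| = 2|A| − 1 = 11, the minimum possible — so K = 11/6 is minimal, which holds iff A is an arithmetic progression.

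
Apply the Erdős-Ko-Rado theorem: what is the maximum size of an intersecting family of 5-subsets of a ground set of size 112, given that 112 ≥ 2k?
max |F| = C(111, 4) = 5989005

The Erdős-Ko-Rado theorem states: for n ≥ 2k, an intersecting family of k-subsets of an n-element set has size at most C(n − 1, k − 1), with equality for 'star' families {A ⊆ [n] : |A| = k, i ∈ A} (fix an element i). For n = 112, k = 5: C(111, 4) = 5989005.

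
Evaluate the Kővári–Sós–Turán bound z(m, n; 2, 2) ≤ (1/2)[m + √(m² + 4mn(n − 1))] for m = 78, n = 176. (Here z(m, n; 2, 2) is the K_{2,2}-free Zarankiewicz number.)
z(78, 176; 2, 2) ≤ (1/2)[78 + √(78² + 4·78·176·175)] = (1/2)[78 + √9615684] = 1589.4583

Kővári–Sós–Turán: let r_1, ..., r_78 be the row sums and z = Σ r_i the total number of 1s. Each pair of columns can share at most one row with both entries 1 (else a 2×2 all-ones block appears), so Σ_i C(r_i, 2) ≤ C(176, 2) = 15400. By convexity Σ_i C(r_i, 2) ≥ 78·C(z/78, 2) = z(z − 78)/(2·78), giving z² − 78z − 78·176·175 ≤ 0 and hence z ≤ (1/2)[78 + √(6084 + 4·2402400)] = (1/2)[78 + √9615684] ≈ (1/2)(78 + 3100.9166) = 1589.4583.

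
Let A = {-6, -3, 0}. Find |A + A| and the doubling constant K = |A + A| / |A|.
K = |A + A| / |A| = 5/3

Enumerate A + A = {a + b : a, b ∈ A}. With |A| = 3, there are |A|^2 = 9 ordered sum pairs; collecting distinct values, A + A = {-12, -9, -6, -3, 0}, so |A + A| = 5. Thus K = 5/3. Here |A + A| = 2|A| − 1 = 5, the minimum possible — so K = 5/3 is minimal, which holds iff A is an arithmetic progression.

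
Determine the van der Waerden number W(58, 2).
W(58, 2) = 58 + 1 = 59

A 2-term AP is any pair of integers, so a monochromatic 2-AP exists iff some colour is used at least twice. With 58 colours, the colouring i ↦ i on {1, ..., 58} uses each colour once, avoiding any monochromatic pair, so W(58, 2) > 58. For {1, ..., 59}, pigeonhole forces two integers of the same colour, which form a monochromatic 2-AP. Hence W(58, 2) = 59.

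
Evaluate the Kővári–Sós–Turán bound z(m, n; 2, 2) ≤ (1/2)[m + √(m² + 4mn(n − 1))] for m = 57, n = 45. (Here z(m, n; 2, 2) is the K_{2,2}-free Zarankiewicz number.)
z(57, 45; 2, 2) ≤ (1/2)[57 + √(57² + 4·57·45·44)] = (1/2)[57 + √454689] = 365.6532

Kővári–Sós–Turán: let r_1, ..., r_57 be the row sums and z = Σ r_i the total number of 1s. Each pair of columns can share at most one row with both entries 1 (else a 2×2 all-ones block appears), so Σ_i C(r_i, 2) ≤ C(45, 2) = 990. By convexity Σ_i C(r_i, 2) ≥ 57·C(z/57, 2) = z(z − 57)/(2·57), giving z² − 57z − 57·45·44 ≤ 0 and hence z ≤ (1/2)[57 + √(3249 + 4·112860)] = (1/2)[57 + √454689] ≈ (1/2)(57 + 674.3063) = 365.6532.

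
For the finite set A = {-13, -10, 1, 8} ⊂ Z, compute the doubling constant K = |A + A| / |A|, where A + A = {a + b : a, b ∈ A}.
K = |A + A| / |A| = 10/4 = 5/2

Enumerate A + A = {a + b : a, b ∈ A}. With |A| = 4, there are |A|^2 = 16 ordered sum pairs; collecting distinct values, A + A = {-26, -23, -20, -12, -9, -5, -2, 2, 9, 16}, so |A + A| = 10. Thus K = 10/4 = 5/2. For comparison, the minimum possible |A + A| over all 4-element sets is 2·4 − 1 = 7 (so min K = 7/4), attained only by arithmetic progressions.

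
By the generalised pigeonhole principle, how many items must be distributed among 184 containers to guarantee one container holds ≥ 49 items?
n = (49 − 1)·184 + 1 = 8833

By the generalised pigeonhole principle, to guarantee some box contains ≥ r objects we need more than (r − 1) · k objects total. Threshold: n = (r − 1) · k + 1. With r = 49 and k = 184: n = 48 · 184 + 1 = 8832 + 1 = 8833. For n = 8832 = 48 · 184, we can put exactly 48 objects in every box, avoiding 49 in any single one — so 8833 is tight.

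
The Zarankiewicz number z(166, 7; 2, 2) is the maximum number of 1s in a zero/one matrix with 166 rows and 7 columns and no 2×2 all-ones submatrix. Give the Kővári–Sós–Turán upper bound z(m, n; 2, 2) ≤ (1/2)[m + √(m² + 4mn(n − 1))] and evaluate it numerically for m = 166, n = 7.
z(166, 7; 2, 2) ≤ (1/2)[166 + √(166² + 4·166·7·6)] = (1/2)[166 + √55444] = 200.7327

Kővári–Sós–Turán: let r_1, ..., r_166 be the row sums and z = Σ r_i the total number of 1s. Each pair of columns can share at most one row with both entries 1 (else a 2×2 all-ones block appears), so Σ_i C(r_i, 2) ≤ C(7, 2) = 21. By convexity Σ_i C(r_i, 2) ≥ 166·C(z/166, 2) = z(z − 166)/(2·166), giving z² − 166z − 166·7·6 ≤ 0 and hence z ≤ (1/2)[166 + √(27556 + 4·6972)] = (1/2)[166 + √55444] ≈ (1/2)(166 + 235.4655) = 200.7327.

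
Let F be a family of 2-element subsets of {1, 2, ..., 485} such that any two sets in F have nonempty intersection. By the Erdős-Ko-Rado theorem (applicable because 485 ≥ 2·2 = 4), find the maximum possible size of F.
max |F| = C(484, 1) = 484

Erdős-Ko-Rado (1961): when n ≥ 2k, max |F| = C(n−1, k−1). The bound is attained by the star {A : i ∈ A} for any fixed i ∈ [n]. Here C(485−1, 2−1) = C(484, 1) = 484.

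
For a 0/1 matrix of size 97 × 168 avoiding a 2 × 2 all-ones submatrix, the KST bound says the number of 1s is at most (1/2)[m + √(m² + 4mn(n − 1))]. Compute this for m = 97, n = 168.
z(97, 168; 2, 2) ≤ (1/2)[97 + √(97² + 4·97·168·167)] = (1/2)[97 + √10895137] = 1698.8891

Kővári–Sós–Turán: let r_1, ..., r_97 be the row sums and z = Σ r_i the total number of 1s. Each pair of columns can share at most one row with both entries 1 (else a 2×2 all-ones block appears), so Σ_i C(r_i, 2) ≤ C(168, 2) = 14028. By convexity Σ_i C(r_i, 2) ≥ 97·C(z/97, 2) = z(z − 97)/(2·97), giving z² − 97z − 97·168·167 ≤ 0 and hence z ≤ (1/2)[97 + √(9409 + 4·2721432)] = (1/2)[97 + √10895137] ≈ (1/2)(97 + 3300.7782) = 1698.8891.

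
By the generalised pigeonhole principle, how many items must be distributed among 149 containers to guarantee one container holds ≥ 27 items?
n = (27 − 1)·149 + 1 = 3875

By the generalised pigeonhole principle, to guarantee some box contains ≥ r objects we need more than (r − 1) · k objects total. Threshold: n = (r − 1) · k + 1. With r = 27 and k = 149: n = 26 · 149 + 1 = 3874 + 1 = 3875. For n = 3874 = 26 · 149, we can put exactly 26 objects in every box, avoiding 27 in any single one — so 3875 is tight.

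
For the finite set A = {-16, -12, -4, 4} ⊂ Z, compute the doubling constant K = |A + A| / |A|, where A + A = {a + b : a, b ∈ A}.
K = |A + A| / |A| = 9/4

Enumerate A + A = {a + b : a, b ∈ A}. With |A| = 4, there are |A|^2 = 16 ordered sum pairs; collecting distinct values, A + A = {-32, -28, -24, -20, -16, -12, -8, 0, 8}, so |A + A| = 9. Thus K = 9/4. For comparison, the minimum possible |A + A| over all 4-element sets is 2·4 − 1 = 7 (so min K = 7/4), attained only by arithmetic progressions.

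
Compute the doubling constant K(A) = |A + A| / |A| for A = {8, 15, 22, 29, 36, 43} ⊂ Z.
K = |A + A| / |A| = 11/6

Enumerate A + A = {a + b : a, b ∈ A}. With |A| = 6, there are |A|^2 = 36 ordered sum pairs; collecting distinct values, A + A = {16, 23, 30, 37, 44, 51, 58, 65, 72, 79, 86}, so |A + A| = 11. Thus K = 11/6. Here |A + A| = 2|A| − 1 = 11, the minimum possible — so K = 11/6 is minimal, which holds iff A is an arithmetic progression.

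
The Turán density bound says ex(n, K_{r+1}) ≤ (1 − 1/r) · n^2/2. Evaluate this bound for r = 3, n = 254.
Turán density bound = (2/3) · 254^2/2 = 64516/3 ≈ 21505.3333

Turán's theorem: ex(n, K_{r+1}) is achieved by the complete r-partite Turán graph T(n, r) with parts as balanced as possible, and is at most (1 − 1/r) · n^2/2. For r = 3, n = 254: the density bound is (2/3) · 64516/2 = 64516/3 ≈ 21505.3333. The integer-valued extremum is e(T(254, 3)) = 21505, which is strictly less than the density bound 64516/3 since 3 ∤ 254 (the parts of T(254, 3) cannot all be equal).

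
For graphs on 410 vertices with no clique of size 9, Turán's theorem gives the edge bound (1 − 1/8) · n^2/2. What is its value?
Turán density bound = (7/8) · 410^2/2 = 294175/4 ≈ 73543.75

Turán's theorem: ex(n, K_{r+1}) is achieved by the complete r-partite Turán graph T(n, r) with parts as balanced as possible, and is at most (1 − 1/r) · n^2/2. For r = 8, n = 410: the density bound is (7/8) · 168100/2 = 294175/4 ≈ 73543.75. The integer-valued extremum is e(T(410, 8)) = 73543, which is strictly less than the density bound 294175/4 since 8 ∤ 410 (the parts of T(410, 8) cannot all be equal).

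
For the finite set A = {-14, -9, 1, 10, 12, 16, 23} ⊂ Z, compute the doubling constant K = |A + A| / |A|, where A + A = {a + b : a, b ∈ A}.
K = |A + A| / |A| = 26/7

Enumerate A + A = {a + b : a, b ∈ A}. With |A| = 7, there are |A|^2 = 49 ordered sum pairs; collecting distinct values, A + A = {-28, -23, -18, -13, -8, -4, -2, 1, 2, 3, 7, 9, 11, 13, 14, 17, 20, 22, 24, 26, 28, 32, 33, 35, 39, 46}, so |A + A| = 26. Thus K = 26/7. For comparison, the minimum possible |A + A| over all 7-element sets is 2·7 − 1 = 13 (so min K = 13/7), attained only by arithmetic progressions.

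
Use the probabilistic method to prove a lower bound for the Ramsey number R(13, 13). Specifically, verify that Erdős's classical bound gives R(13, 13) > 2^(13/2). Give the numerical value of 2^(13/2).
2^(13/2) = 90.5097; so R(13, 13) > 90.5097

Colour each edge of K_n uniformly at random with red/blue. The expected number of monochromatic K_13 is C(n, 13) · 2 · 2^(−C(13,2)). If C(n, 13) · 2^(1 − C(13,2)) < 1, then with positive probability no monochromatic K_13 exists, so R(13, 13) > n. The standard estimate C(n, 13) ≤ n^13/13! shows this inequality holds whenever n ≤ 2^(13/2) (since 13! · 2^(C(13,2) − 1) > 2^(13^2/2) ≥ n^13). Hence R(13, 13) > 2^(13/2) = 90.5097.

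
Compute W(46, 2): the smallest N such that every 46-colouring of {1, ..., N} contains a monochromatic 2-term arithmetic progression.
W(46, 2) = 46 + 1 = 47

A 2-term AP is any pair of integers, so a monochromatic 2-AP exists iff some colour is used at least twice. With 46 colours, the colouring i ↦ i on {1, ..., 46} uses each colour once, avoiding any monochromatic pair, so W(46, 2) > 46. For {1, ..., 47}, pigeonhole forces two integers of the same colour, which form a monochromatic 2-AP. Hence W(46, 2) = 47.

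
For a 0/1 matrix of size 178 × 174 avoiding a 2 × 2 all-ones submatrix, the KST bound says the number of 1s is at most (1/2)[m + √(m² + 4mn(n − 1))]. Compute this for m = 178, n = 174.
z(178, 174; 2, 2) ≤ (1/2)[178 + √(178² + 4·178·174·173)] = (1/2)[178 + √21464308] = 2405.4794

Kővári–Sós–Turán: let r_1, ..., r_178 be the row sums and z = Σ r_i the total number of 1s. Each pair of columns can share at most one row with both entries 1 (else a 2×2 all-ones block appears), so Σ_i C(r_i, 2) ≤ C(174, 2) = 15051. By convexity Σ_i C(r_i, 2) ≥ 178·C(z/178, 2) = z(z − 178)/(2·178), giving z² − 178z − 178·174·173 ≤ 0 and hence z ≤ (1/2)[178 + √(31684 + 4·5358156)] = (1/2)[178 + √21464308] ≈ (1/2)(178 + 4632.9589) = 2405.4794.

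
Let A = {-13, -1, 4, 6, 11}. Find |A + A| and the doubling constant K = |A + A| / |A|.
K = |A + A| / |A| = 13/5

Enumerate A + A = {a + b : a, b ∈ A}. With |A| = 5, there are |A|^2 = 25 ordered sum pairs; collecting distinct values, A + A = {-26, -14, -9, -7, -2, 3, 5, 8, 10, 12, 15, 17, 22}, so |A + A| = 13. Thus K = 13/5. For comparison, the minimum possible |A + A| over all 5-element sets is 2·5 − 1 = 9 (so min K = 9/5), attained only by arithmetic progressions.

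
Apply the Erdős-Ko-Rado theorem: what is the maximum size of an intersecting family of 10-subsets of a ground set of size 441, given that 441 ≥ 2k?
max |F| = C(440, 9) = 1568725045107044880

The Erdős-Ko-Rado theorem states: for n ≥ 2k, an intersecting family of k-subsets of an n-element set has size at most C(n − 1, k − 1), with equality for 'star' families {A ⊆ [n] : |A| = k, i ∈ A} (fix an element i). For n = 441, k = 10: C(440, 9) = 1568725045107044880.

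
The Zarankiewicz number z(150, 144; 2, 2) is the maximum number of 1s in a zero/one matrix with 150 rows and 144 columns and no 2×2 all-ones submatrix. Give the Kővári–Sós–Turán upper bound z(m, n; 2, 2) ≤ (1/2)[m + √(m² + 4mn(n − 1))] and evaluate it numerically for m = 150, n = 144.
z(150, 144; 2, 2) ≤ (1/2)[150 + √(150² + 4·150·144·143)] = (1/2)[150 + √12377700] = 1834.0978

Kővári–Sós–Turán: let r_1, ..., r_150 be the row sums and z = Σ r_i the total number of 1s. Each pair of columns can share at most one row with both entries 1 (else a 2×2 all-ones block appears), so Σ_i C(r_i, 2) ≤ C(144, 2) = 10296. By convexity Σ_i C(r_i, 2) ≥ 150·C(z/150, 2) = z(z − 150)/(2·150), giving z² − 150z − 150·144·143 ≤ 0 and hence z ≤ (1/2)[150 + √(22500 + 4·3088800)] = (1/2)[150 + √12377700] ≈ (1/2)(150 + 3518.1956) = 1834.0978.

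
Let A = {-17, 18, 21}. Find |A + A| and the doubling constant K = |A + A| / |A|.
K = |A + A| / |A| = 6/3 = 2

Enumerate A + A = {a + b : a, b ∈ A}. With |A| = 3, there are |A|^2 = 9 ordered sum pairs; collecting distinct values, A + A = {-34, 1, 4, 36, 39, 42}, so |A + A| = 6. Thus K = 6/3 = 2. For comparison, the minimum possible |A + A| over all 3-element sets is 2·3 − 1 = 5 (so min K = 5/3), attained only by arithmetic progressions.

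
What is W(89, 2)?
W(89, 2) = 89 + 1 = 90

A 2-term AP is any pair of integers, so a monochromatic 2-AP exists iff some colour is used at least twice. With 89 colours, the colouring i ↦ i on {1, ..., 89} uses each colour once, avoiding any monochromatic pair, so W(89, 2) > 89. For {1, ..., 90}, pigeonhole forces two integers of the same colour, which form a monochromatic 2-AP. Hence W(89, 2) = 90.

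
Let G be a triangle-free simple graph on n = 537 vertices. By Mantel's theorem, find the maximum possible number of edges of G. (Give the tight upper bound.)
ex(537, K_3) = ⌊537^2/4⌋ = 72092

Mantel (1907): a triangle-free graph on n vertices has at most ⌊n^2/4⌋ edges, with equality for the complete bipartite graph K_{⌊n/2⌋, ⌈n/2⌉}. For n = 537: ⌊537^2/4⌋ = ⌊288369/4⌋ = 72092. The extremal graph is K_{268, 269}, which has 268·269 = 72092 edges.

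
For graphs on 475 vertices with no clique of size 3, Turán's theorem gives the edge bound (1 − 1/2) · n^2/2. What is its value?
Turán density bound = (1/2) · 475^2/2 = 225625/4 ≈ 56406.25

Turán's theorem: ex(n, K_{r+1}) is achieved by the complete r-partite Turán graph T(n, r) with parts as balanced as possible, and is at most (1 − 1/r) · n^2/2. For r = 2, n = 475: the density bound is (1/2) · 225625/2 = 225625/4 ≈ 56406.25. The integer-valued extremum is e(T(475, 2)) = 56406, which is strictly less than the density bound 225625/4 since 2 ∤ 475 (the parts of T(475, 2) cannot all be equal).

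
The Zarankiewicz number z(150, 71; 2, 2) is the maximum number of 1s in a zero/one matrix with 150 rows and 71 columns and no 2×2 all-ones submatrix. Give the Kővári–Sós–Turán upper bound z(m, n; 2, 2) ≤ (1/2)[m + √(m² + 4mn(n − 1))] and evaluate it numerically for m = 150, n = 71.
z(150, 71; 2, 2) ≤ (1/2)[150 + √(150² + 4·150·71·70)] = (1/2)[150 + √3004500] = 941.6747

Kővári–Sós–Turán: let r_1, ..., r_150 be the row sums and z = Σ r_i the total number of 1s. Each pair of columns can share at most one row with both entries 1 (else a 2×2 all-ones block appears), so Σ_i C(r_i, 2) ≤ C(71, 2) = 2485. By convexity Σ_i C(r_i, 2) ≥ 150·C(z/150, 2) = z(z − 150)/(2·150), giving z² − 150z − 150·71·70 ≤ 0 and hence z ≤ (1/2)[150 + √(22500 + 4·745500)] = (1/2)[150 + √3004500] ≈ (1/2)(150 + 1733.3494) = 941.6747.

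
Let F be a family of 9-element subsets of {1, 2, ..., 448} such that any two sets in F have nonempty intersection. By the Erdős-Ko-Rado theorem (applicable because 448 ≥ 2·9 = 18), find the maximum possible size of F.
max |F| = C(447, 8) = 37117789203840345

The Erdős-Ko-Rado theorem states: for n ≥ 2k, an intersecting family of k-subsets of an n-element set has size at most C(n − 1, k − 1), with equality for 'star' families {A ⊆ [n] : |A| = k, i ∈ A} (fix an element i). For n = 448, k = 9: C(447, 8) = 37117789203840345.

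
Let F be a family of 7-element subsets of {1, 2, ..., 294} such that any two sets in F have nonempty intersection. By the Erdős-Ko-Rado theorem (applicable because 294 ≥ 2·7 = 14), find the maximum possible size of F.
max |F| = C(293, 6) = 834640189104

Erdős-Ko-Rado (1961): when n ≥ 2k, max |F| = C(n−1, k−1). The bound is attained by the star {A : i ∈ A} for any fixed i ∈ [n]. Here C(294−1, 7−1) = C(293, 6) = 834640189104.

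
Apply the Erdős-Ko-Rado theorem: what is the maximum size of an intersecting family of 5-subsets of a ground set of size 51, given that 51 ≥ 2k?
max |F| = C(50, 4) = 230300

Erdős-Ko-Rado (1961): when n ≥ 2k, max |F| = C(n−1, k−1). The bound is attained by the star {A : i ∈ A} for any fixed i ∈ [n]. Here C(51−1, 5−1) = C(50, 4) = 230300.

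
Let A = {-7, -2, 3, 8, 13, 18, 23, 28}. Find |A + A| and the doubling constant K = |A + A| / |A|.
K = |A + A| / |A| = 15/8

Enumerate A + A = {a + b : a, b ∈ A}. With |A| = 8, there are |A|^2 = 64 ordered sum pairs; collecting distinct values, A + A = {-14, -9, -4, 1, 6, 11, 16, 21, 26, 31, 36, 41, 46, 51, 56}, so |A + A| = 15. Thus K = 15/8. Here |A + A| = 2|A| − 1 = 15, the minimum possible — so K = 15/8 is minimal, which holds iff A is an arithmetic progression.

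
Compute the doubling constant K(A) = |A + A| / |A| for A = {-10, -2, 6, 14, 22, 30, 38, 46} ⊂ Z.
K = |A + A| / |A| = 15/8

Enumerate A + A = {a + b : a, b ∈ A}. With |A| = 8, there are |A|^2 = 64 ordered sum pairs; collecting distinct values, A + A = {-20, -12, -4, 4, 12, 20, 28, 36, 44, 52, 60, 68, 76, 84, 92}, so |A + A| = 15. Thus K = 15/8. Here |A + A| = 2|A| − 1 = 15, the minimum possible — so K = 15/8 is minimal, which holds iff A is an arithmetic progression.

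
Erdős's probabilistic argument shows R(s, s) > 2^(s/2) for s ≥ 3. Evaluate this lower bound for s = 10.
2^(10/2) = 32; so R(10, 10) > 32

Colour each edge of K_n uniformly at random with red/blue. The expected number of monochromatic K_10 is C(n, 10) · 2 · 2^(−C(10,2)). If C(n, 10) · 2^(1 − C(10,2)) < 1, then with positive probability no monochromatic K_10 exists, so R(10, 10) > n. The standard estimate C(n, 10) ≤ n^10/10! shows this inequality holds whenever n ≤ 2^(10/2) (since 10! · 2^(C(10,2) − 1) > 2^(10^2/2) ≥ n^10). Hence R(10, 10) > 2^(10/2) = 32.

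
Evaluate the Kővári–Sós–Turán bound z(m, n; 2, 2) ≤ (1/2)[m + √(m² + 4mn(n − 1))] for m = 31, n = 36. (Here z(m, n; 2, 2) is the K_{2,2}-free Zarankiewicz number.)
z(31, 36; 2, 2) ≤ (1/2)[31 + √(31² + 4·31·36·35)] = (1/2)[31 + √157201] = 213.7429

Kővári–Sós–Turán: let r_1, ..., r_31 be the row sums and z = Σ r_i the total number of 1s. Each pair of columns can share at most one row with both entries 1 (else a 2×2 all-ones block appears), so Σ_i C(r_i, 2) ≤ C(36, 2) = 630. By convexity Σ_i C(r_i, 2) ≥ 31·C(z/31, 2) = z(z − 31)/(2·31), giving z² − 31z − 31·36·35 ≤ 0 and hence z ≤ (1/2)[31 + √(961 + 4·39060)] = (1/2)[31 + √157201] ≈ (1/2)(31 + 396.4858) = 213.7429.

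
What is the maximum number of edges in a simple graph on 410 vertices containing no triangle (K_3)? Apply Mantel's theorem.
ex(410, K_3) = ⌊410^2/4⌋ = 42025

Mantel (1907): a triangle-free graph on n vertices has at most ⌊n^2/4⌋ edges, with equality for the complete bipartite graph K_{⌊n/2⌋, ⌈n/2⌉}. For n = 410: ⌊410^2/4⌋ = ⌊168100/4⌋ = 42025. The extremal graph is K_{205, 205}, which has 205·205 = 42025 edges.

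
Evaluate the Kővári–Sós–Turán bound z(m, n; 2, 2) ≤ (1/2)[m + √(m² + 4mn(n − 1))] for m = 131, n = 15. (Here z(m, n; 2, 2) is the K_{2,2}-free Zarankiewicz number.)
z(131, 15; 2, 2) ≤ (1/2)[131 + √(131² + 4·131·15·14)] = (1/2)[131 + √127201] = 243.8262

Kővári–Sós–Turán: let r_1, ..., r_131 be the row sums and z = Σ r_i the total number of 1s. Each pair of columns can share at most one row with both entries 1 (else a 2×2 all-ones block appears), so Σ_i C(r_i, 2) ≤ C(15, 2) = 105. By convexity Σ_i C(r_i, 2) ≥ 131·C(z/131, 2) = z(z − 131)/(2·131), giving z² − 131z − 131·15·14 ≤ 0 and hence z ≤ (1/2)[131 + √(17161 + 4·27510)] = (1/2)[131 + √127201] ≈ (1/2)(131 + 356.6525) = 243.8262.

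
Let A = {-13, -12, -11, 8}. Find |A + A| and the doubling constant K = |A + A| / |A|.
K = |A + A| / |A| = 9/4

Enumerate A + A = {a + b : a, b ∈ A}. With |A| = 4, there are |A|^2 = 16 ordered sum pairs; collecting distinct values, A + A = {-26, -25, -24, -23, -22, -5, -4, -3, 16}, so |A + A| = 9. Thus K = 9/4. For comparison, the minimum possible |A + A| over all 4-element sets is 2·4 − 1 = 7 (so min K = 7/4), attained only by arithmetic progressions.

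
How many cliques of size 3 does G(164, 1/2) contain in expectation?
E[# K_3] = C(164, 3) · (1/2)^C(3, 2) = 721764 / 2^3 = 180441/2 = 90220.5

For each 3-subset S of vertices (there are C(164, 3) = 721764 such S), let X_S = 1 if S induces a K_3 (all C(3, 2) = 3 edges present). Then P(X_S = 1) = (1/2)^3 = 1/8. By linearity of expectation, E[# K_3] = C(164, 3) · (1/2)^3 = 721764 / 8 = 180441/2 = 90220.5.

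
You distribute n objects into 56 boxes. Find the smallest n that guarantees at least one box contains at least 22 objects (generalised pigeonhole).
n = (22 − 1)·56 + 1 = 1177

By the generalised pigeonhole principle, to guarantee some box contains ≥ r objects we need more than (r − 1) · k objects total. Threshold: n = (r − 1) · k + 1. With r = 22 and k = 56: n = 21 · 56 + 1 = 1176 + 1 = 1177. For n = 1176 = 21 · 56, we can put exactly 21 objects in every box, avoiding 22 in any single one — so 1177 is tight.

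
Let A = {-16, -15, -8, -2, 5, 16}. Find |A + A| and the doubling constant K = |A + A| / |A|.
K = |A + A| / |A| = 20/6 = 10/3

Enumerate A + A = {a + b : a, b ∈ A}. With |A| = 6, there are |A|^2 = 36 ordered sum pairs; collecting distinct values, A + A = {-32, -31, -30, -24, -23, -18, -17, -16, -11, -10, -4, -3, 0, 1, 3, 8, 10, 14, 21, 32}, so |A + A| = 20. Thus K = 20/6 = 10/3. For comparison, the minimum possible |A + A| over all 6-element sets is 2·6 − 1 = 11 (so min K = 11/6), attained only by arithmetic progressions.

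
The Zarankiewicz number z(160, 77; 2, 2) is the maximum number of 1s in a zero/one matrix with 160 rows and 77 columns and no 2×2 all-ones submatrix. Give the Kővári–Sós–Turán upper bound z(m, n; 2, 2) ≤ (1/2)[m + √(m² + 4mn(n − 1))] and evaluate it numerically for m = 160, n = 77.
z(160, 77; 2, 2) ≤ (1/2)[160 + √(160² + 4·160·77·76)] = (1/2)[160 + √3770880] = 1050.9377

Kővári–Sós–Turán: let r_1, ..., r_160 be the row sums and z = Σ r_i the total number of 1s. Each pair of columns can share at most one row with both entries 1 (else a 2×2 all-ones block appears), so Σ_i C(r_i, 2) ≤ C(77, 2) = 2926. By convexity Σ_i C(r_i, 2) ≥ 160·C(z/160, 2) = z(z − 160)/(2·160), giving z² − 160z − 160·77·76 ≤ 0 and hence z ≤ (1/2)[160 + √(25600 + 4·936320)] = (1/2)[160 + √3770880] ≈ (1/2)(160 + 1941.8754) = 1050.9377.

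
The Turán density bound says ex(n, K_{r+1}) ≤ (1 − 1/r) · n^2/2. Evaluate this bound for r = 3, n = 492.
Turán density bound = (2/3) · 492^2/2 = 80688

Turán's theorem: ex(n, K_{r+1}) is achieved by the complete r-partite Turán graph T(n, r) with parts as balanced as possible, and is at most (1 − 1/r) · n^2/2. For r = 3, n = 492: the density bound is (2/3) · 242064/2 = 80688. Since 3 ∣ 492, the Turán graph T(492, 3) has parts of equal size 164, and its edge count e(T(492, 3)) = 80688 attains the density bound exactly.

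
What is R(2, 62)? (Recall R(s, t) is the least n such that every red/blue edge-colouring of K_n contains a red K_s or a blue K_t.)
R(2, 62) = 62

R(2, k) = k for all k ≥ 2: in a 2-colouring of K_k, either some edge is red (a red K_2) or all edges are blue (a blue K_k). And K_{61} coloured all-blue has no blue K_62, so R(2, 62) > 61. Hence R(2, 62) = 62.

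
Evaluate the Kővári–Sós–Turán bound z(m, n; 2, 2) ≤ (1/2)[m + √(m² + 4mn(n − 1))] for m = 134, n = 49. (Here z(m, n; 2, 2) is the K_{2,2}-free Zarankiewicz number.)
z(134, 49; 2, 2) ≤ (1/2)[134 + √(134² + 4·134·49·48)] = (1/2)[134 + √1278628] = 632.3822

Kővári–Sós–Turán: let r_1, ..., r_134 be the row sums and z = Σ r_i the total number of 1s. Each pair of columns can share at most one row with both entries 1 (else a 2×2 all-ones block appears), so Σ_i C(r_i, 2) ≤ C(49, 2) = 1176. By convexity Σ_i C(r_i, 2) ≥ 134·C(z/134, 2) = z(z − 134)/(2·134), giving z² − 134z − 134·49·48 ≤ 0 and hence z ≤ (1/2)[134 + √(17956 + 4·315168)] = (1/2)[134 + √1278628] ≈ (1/2)(134 + 1130.7643) = 632.3822.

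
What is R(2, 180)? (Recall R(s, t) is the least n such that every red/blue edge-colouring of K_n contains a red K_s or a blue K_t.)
R(2, 180) = 180

R(2, k) = k for all k ≥ 2: in a 2-colouring of K_k, either some edge is red (a red K_2) or all edges are blue (a blue K_k). And K_{179} coloured all-blue has no blue K_180, so R(2, 180) > 179. Hence R(2, 180) = 180.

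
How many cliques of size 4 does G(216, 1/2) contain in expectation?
E[# K_4] = C(216, 4) · (1/2)^C(4, 2) = 88201170 / 2^6 = 44100585/32 = 1378143.28125

For each 4-subset S of vertices (there are C(216, 4) = 88201170 such S), let X_S = 1 if S induces a K_4 (all C(4, 2) = 6 edges present). Then P(X_S = 1) = (1/2)^6 = 1/64. By linearity of expectation, E[# K_4] = C(216, 4) · (1/2)^6 = 88201170 / 64 = 44100585/32 = 1378143.28125.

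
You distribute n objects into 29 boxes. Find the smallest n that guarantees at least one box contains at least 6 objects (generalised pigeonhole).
n = (6 − 1)·29 + 1 = 146

By the generalised pigeonhole principle, to guarantee some box contains ≥ r objects we need more than (r − 1) · k objects total. Threshold: n = (r − 1) · k + 1. With r = 6 and k = 29: n = 5 · 29 + 1 = 145 + 1 = 146. For n = 145 = 5 · 29, we can put exactly 5 objects in every box, avoiding 6 in any single one — so 146 is tight.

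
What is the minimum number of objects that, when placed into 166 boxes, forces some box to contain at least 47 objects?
n = (47 − 1)·166 + 1 = 7637

By the generalised pigeonhole principle, to guarantee some box contains ≥ r objects we need more than (r − 1) · k objects total. Threshold: n = (r − 1) · k + 1. With r = 47 and k = 166: n = 46 · 166 + 1 = 7636 + 1 = 7637. For n = 7636 = 46 · 166, we can put exactly 46 objects in every box, avoiding 47 in any single one — so 7637 is tight.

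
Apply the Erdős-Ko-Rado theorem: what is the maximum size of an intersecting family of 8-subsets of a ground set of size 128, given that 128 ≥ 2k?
max |F| = C(127, 7) = 89356415775

The Erdős-Ko-Rado theorem states: for n ≥ 2k, an intersecting family of k-subsets of an n-element set has size at most C(n − 1, k − 1), with equality for 'star' families {A ⊆ [n] : |A| = k, i ∈ A} (fix an element i). For n = 128, k = 8: C(127, 7) = 89356415775.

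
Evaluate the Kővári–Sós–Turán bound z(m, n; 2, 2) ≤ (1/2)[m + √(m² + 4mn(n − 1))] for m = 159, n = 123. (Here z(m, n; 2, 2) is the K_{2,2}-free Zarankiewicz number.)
z(159, 123; 2, 2) ≤ (1/2)[159 + √(159² + 4·159·123·122)] = (1/2)[159 + √9569097] = 1626.1979

Kővári–Sós–Turán: let r_1, ..., r_159 be the row sums and z = Σ r_i the total number of 1s. Each pair of columns can share at most one row with both entries 1 (else a 2×2 all-ones block appears), so Σ_i C(r_i, 2) ≤ C(123, 2) = 7503. By convexity Σ_i C(r_i, 2) ≥ 159·C(z/159, 2) = z(z − 159)/(2·159), giving z² − 159z − 159·123·122 ≤ 0 and hence z ≤ (1/2)[159 + √(25281 + 4·2385954)] = (1/2)[159 + √9569097] ≈ (1/2)(159 + 3093.3957) = 1626.1979.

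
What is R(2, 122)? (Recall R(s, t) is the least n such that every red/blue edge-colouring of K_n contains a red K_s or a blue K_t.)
R(2, 122) = 122

R(2, k) = k for all k ≥ 2: in a 2-colouring of K_k, either some edge is red (a red K_2) or all edges are blue (a blue K_k). And K_{121} coloured all-blue has no blue K_122, so R(2, 122) > 121. Hence R(2, 122) = 122.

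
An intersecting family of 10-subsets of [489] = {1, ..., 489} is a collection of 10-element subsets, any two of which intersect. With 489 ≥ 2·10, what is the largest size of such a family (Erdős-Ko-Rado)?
max |F| = C(488, 9) = 4015962072422483040

The Erdős-Ko-Rado theorem states: for n ≥ 2k, an intersecting family of k-subsets of an n-element set has size at most C(n − 1, k − 1), with equality for 'star' families {A ⊆ [n] : |A| = k, i ∈ A} (fix an element i). For n = 489, k = 10: C(488, 9) = 4015962072422483040.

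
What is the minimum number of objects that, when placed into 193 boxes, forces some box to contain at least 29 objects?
n = (29 − 1)·193 + 1 = 5405

By the generalised pigeonhole principle, to guarantee some box contains ≥ r objects we need more than (r − 1) · k objects total. Threshold: n = (r − 1) · k + 1. With r = 29 and k = 193: n = 28 · 193 + 1 = 5404 + 1 = 5405. For n = 5404 = 28 · 193, we can put exactly 28 objects in every box, avoiding 29 in any single one — so 5405 is tight.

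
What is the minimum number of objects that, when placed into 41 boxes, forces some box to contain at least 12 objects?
n = (12 − 1)·41 + 1 = 452

By the generalised pigeonhole principle, to guarantee some box contains ≥ r objects we need more than (r − 1) · k objects total. Threshold: n = (r − 1) · k + 1. With r = 12 and k = 41: n = 11 · 41 + 1 = 451 + 1 = 452. For n = 451 = 11 · 41, we can put exactly 11 objects in every box, avoiding 12 in any single one — so 452 is tight.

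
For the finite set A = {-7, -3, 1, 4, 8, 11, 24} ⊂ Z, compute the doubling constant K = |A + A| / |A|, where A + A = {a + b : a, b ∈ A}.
K = |A + A| / |A| = 23/7

Enumerate A + A = {a + b : a, b ∈ A}. With |A| = 7, there are |A|^2 = 49 ordered sum pairs; collecting distinct values, A + A = {-14, -10, -6, -3, -2, 1, 2, 4, 5, 8, 9, 12, 15, 16, 17, 19, 21, 22, 25, 28, 32, 35, 48}, so |A + A| = 23. Thus K = 23/7. For comparison, the minimum possible |A + A| over all 7-element sets is 2·7 − 1 = 13 (so min K = 13/7), attained only by arithmetic progressions.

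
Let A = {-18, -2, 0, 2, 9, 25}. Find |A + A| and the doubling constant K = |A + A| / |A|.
K = |A + A| / |A| = 19/6

Enumerate A + A = {a + b : a, b ∈ A}. With |A| = 6, there are |A|^2 = 36 ordered sum pairs; collecting distinct values, A + A = {-36, -20, -18, -16, -9, -4, -2, 0, 2, 4, 7, 9, 11, 18, 23, 25, 27, 34, 50}, so |A + A| = 19. Thus K = 19/6. For comparison, the minimum possible |A + A| over all 6-element sets is 2·6 − 1 = 11 (so min K = 11/6), attained only by arithmetic progressions.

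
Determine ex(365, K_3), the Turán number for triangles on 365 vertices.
ex(365, K_3) = ⌊365^2/4⌋ = 33306

Mantel (1907): a triangle-free graph on n vertices has at most ⌊n^2/4⌋ edges, with equality for the complete bipartite graph K_{⌊n/2⌋, ⌈n/2⌉}. For n = 365: ⌊365^2/4⌋ = ⌊133225/4⌋ = 33306. The extremal graph is K_{182, 183}, which has 182·183 = 33306 edges.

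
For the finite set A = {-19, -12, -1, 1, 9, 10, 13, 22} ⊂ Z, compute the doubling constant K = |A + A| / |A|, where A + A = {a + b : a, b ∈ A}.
K = |A + A| / |A| = 33/8

Enumerate A + A = {a + b : a, b ∈ A}. With |A| = 8, there are |A|^2 = 64 ordered sum pairs; collecting distinct values, A + A = {-38, -31, -24, -20, -18, -13, -11, -10, -9, -6, -3, -2, 0, 1, 2, 3, 8, 9, 10, 11, 12, 14, 18, 19, 20, 21, 22, 23, 26, 31, 32, 35, 44}, so |A + A| = 33. Thus K = 33/8. For comparison, the minimum possible |A + A| over all 8-element sets is 2·8 − 1 = 15 (so min K = 15/8), attained only by arithmetic progressions.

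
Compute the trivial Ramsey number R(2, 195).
R(2, 195) = 195

R(2, k) = k for all k ≥ 2: in a 2-colouring of K_k, either some edge is red (a red K_2) or all edges are blue (a blue K_k). And K_{194} coloured all-blue has no blue K_195, so R(2, 195) > 194. Hence R(2, 195) = 195.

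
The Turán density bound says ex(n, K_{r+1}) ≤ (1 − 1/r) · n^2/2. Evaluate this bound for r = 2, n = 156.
Turán density bound = (1/2) · 156^2/2 = 6084

Turán's theorem: ex(n, K_{r+1}) is achieved by the complete r-partite Turán graph T(n, r) with parts as balanced as possible, and is at most (1 − 1/r) · n^2/2. For r = 2, n = 156: the density bound is (1/2) · 24336/2 = 6084. Since 2 ∣ 156, the Turán graph T(156, 2) has parts of equal size 78, and its edge count e(T(156, 2)) = 6084 attains the density bound exactly.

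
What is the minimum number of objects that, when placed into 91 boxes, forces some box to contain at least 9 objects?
n = (9 − 1)·91 + 1 = 729

By the generalised pigeonhole principle, to guarantee some box contains ≥ r objects we need more than (r − 1) · k objects total. Threshold: n = (r − 1) · k + 1. With r = 9 and k = 91: n = 8 · 91 + 1 = 728 + 1 = 729. For n = 728 = 8 · 91, we can put exactly 8 objects in every box, avoiding 9 in any single one — so 729 is tight.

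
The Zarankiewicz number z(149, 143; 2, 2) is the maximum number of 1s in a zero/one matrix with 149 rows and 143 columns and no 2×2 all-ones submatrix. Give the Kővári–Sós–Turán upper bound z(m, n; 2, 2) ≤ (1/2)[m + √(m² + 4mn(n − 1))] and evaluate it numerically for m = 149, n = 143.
z(149, 143; 2, 2) ≤ (1/2)[149 + √(149² + 4·149·143·142)] = (1/2)[149 + √12124577] = 1815.5182

Kővári–Sós–Turán: let r_1, ..., r_149 be the row sums and z = Σ r_i the total number of 1s. Each pair of columns can share at most one row with both entries 1 (else a 2×2 all-ones block appears), so Σ_i C(r_i, 2) ≤ C(143, 2) = 10153. By convexity Σ_i C(r_i, 2) ≥ 149·C(z/149, 2) = z(z − 149)/(2·149), giving z² − 149z − 149·143·142 ≤ 0 and hence z ≤ (1/2)[149 + √(22201 + 4·3025594)] = (1/2)[149 + √12124577] ≈ (1/2)(149 + 3482.0363) = 1815.5182.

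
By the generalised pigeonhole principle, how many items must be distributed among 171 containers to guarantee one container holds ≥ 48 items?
n = (48 − 1)·171 + 1 = 8038

By the generalised pigeonhole principle, to guarantee some box contains ≥ r objects we need more than (r − 1) · k objects total. Threshold: n = (r − 1) · k + 1. With r = 48 and k = 171: n = 47 · 171 + 1 = 8037 + 1 = 8038. For n = 8037 = 47 · 171, we can put exactly 47 objects in every box, avoiding 48 in any single one — so 8038 is tight.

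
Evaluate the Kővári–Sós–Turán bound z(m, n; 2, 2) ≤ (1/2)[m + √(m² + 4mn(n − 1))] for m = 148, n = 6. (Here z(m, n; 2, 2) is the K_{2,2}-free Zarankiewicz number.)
z(148, 6; 2, 2) ≤ (1/2)[148 + √(148² + 4·148·6·5)] = (1/2)[148 + √39664] = 173.5791

Kővári–Sós–Turán: let r_1, ..., r_148 be the row sums and z = Σ r_i the total number of 1s. Each pair of columns can share at most one row with both entries 1 (else a 2×2 all-ones block appears), so Σ_i C(r_i, 2) ≤ C(6, 2) = 15. By convexity Σ_i C(r_i, 2) ≥ 148·C(z/148, 2) = z(z − 148)/(2·148), giving z² − 148z − 148·6·5 ≤ 0 and hence z ≤ (1/2)[148 + √(21904 + 4·4440)] = (1/2)[148 + √39664] ≈ (1/2)(148 + 199.1582) = 173.5791.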